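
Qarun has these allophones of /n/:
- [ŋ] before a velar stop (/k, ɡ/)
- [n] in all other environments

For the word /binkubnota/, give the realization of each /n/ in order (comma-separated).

Occurrence 1 (position 3): before a velar stop → [ŋ].
Occurrence 2 (position 7): no conditioning environment matches → elsewhere allophone [n].

[ŋ], [n]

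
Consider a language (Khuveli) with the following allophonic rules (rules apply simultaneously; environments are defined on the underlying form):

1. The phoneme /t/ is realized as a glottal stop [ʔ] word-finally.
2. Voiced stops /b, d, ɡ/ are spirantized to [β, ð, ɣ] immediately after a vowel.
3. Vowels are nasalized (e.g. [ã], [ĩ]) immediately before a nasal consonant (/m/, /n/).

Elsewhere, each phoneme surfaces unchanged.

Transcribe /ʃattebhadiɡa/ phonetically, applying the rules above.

/a/ (between /ʃ/ and /t/) fails the environment for rule 3, so it stays [a].
/t/ (between /a/ and /t/) is in the target of rule 1 but the environment (word-finally) is not met → [t].
/t/ (between /t/ and /e/) fails the environment for rule 1, so it stays [t].
/e/ (between /t/ and /b/) fails the environment for rule 3, so it stays [e].
/b/ (between /e/ and /h/) occurs immediately after a vowel → [β] by rule 2.
/a/ (between /h/ and /d/) fails the environment for rule 3, so it stays [a].
/d/ — between /a/ and /i/, immediately after a vowel — surfaces as [ð] (rule 2).
/i/ — between /d/ and /ɡ/; rule 3 does not apply here → [i].
/ɡ/ — between /i/ and /a/, immediately after a vowel — surfaces as [ɣ] (rule 2).
/a/ (word-final) fails the environment for rule 3, so it stays [a].

[ʃatteβhaðiɣa]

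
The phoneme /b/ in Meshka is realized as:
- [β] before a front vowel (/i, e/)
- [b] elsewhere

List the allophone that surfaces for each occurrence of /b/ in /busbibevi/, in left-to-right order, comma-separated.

Occurrence 1 (position 1): no conditioning environment matches → elsewhere allophone [b].
Occurrence 2 (position 4): before a front vowel (/i, e/) → [β].
Occurrence 3 (position 6): before a front vowel (/i, e/) → [β].

[b], [β], [β]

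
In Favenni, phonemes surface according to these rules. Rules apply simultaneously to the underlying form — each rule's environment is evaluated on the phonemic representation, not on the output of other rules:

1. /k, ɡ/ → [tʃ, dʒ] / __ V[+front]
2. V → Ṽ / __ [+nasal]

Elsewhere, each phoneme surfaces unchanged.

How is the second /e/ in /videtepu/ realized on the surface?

/e/ (between /t/ and /p/) fails the environment for rule 2, so it stays [e].

[e]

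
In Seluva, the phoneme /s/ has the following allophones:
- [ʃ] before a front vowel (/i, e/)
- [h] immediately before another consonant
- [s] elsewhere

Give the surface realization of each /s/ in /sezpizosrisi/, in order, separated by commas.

Occurrence 1 (position 1): before a front vowel (/i, e/) → [ʃ].
Occurrence 2 (position 8): immediately before another consonant → [h].
Occurrence 3 (position 11): before a front vowel (/i, e/) → [ʃ].

[ʃ], [h], [ʃ]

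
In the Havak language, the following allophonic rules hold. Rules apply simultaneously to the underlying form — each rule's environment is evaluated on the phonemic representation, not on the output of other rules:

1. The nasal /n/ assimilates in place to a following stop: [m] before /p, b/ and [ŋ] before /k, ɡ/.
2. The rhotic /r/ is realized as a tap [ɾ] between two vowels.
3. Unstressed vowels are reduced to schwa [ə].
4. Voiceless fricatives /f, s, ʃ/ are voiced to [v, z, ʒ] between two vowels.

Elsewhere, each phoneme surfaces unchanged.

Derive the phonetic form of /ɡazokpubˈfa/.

[ɡəzəkpəbˈfa]

/ɡ/ (word-initial) is unaffected → [ɡ].
Rule 3 applies to /a/ (between /ɡ/ and /z/: in an unstressed syllable) → [ə].
/z/ (between /a/ and /o/) is unaffected → [z].
Rule 3 applies to /o/ (between /z/ and /k/: in an unstressed syllable) → [ə].
/k/ — not in any rule's target class → [k].
/p/ (between /k/ and /u/) is unaffected → [p].
/u/ (between /p/ and /b/) occurs in an unstressed syllable → [ə] by rule 3.
/b/ (between /u/ and /f/) is unaffected → [b].
/f/ (between /b/ and /a/) fails the environment for rule 4, so it stays [f].
/a/ (word-final): rule 3 targets it, but not in an unstressed syllable → unchanged [a].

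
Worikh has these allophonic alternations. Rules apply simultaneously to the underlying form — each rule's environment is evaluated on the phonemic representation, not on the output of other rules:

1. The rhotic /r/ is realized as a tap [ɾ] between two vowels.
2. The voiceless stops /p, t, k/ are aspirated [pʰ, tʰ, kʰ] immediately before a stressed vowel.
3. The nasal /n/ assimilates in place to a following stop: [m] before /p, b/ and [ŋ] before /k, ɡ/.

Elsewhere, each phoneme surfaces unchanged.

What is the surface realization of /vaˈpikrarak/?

[vaˈpʰikraɾak]

/v/ stays [v].
/a/ (between /v/ and /p/): no rule targets it → [a].
/p/ meets the environment for rule 2 (immediately before a stressed vowel) → [pʰ].
/i/ stays [i].
/k/ — between /i/ and /r/; rule 2 does not apply here → [k].
/r/ (between /k/ and /a/) fails the environment for rule 1, so it stays [r].
/a/ (between /r/ and /r/) is unaffected → [a].
/r/ meets the environment for rule 1 (between two vowels) → [ɾ].
/a/ — not in any rule's target class → [a].
/k/ (word-final) is in the target of rule 2 but the environment (immediately before a stressed vowel) is not met → [k].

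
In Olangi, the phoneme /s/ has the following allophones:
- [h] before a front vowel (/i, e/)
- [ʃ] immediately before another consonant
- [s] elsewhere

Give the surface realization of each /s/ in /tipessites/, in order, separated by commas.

Occurrence 1 (position 5): immediately before another consonant → [ʃ].
Occurrence 2 (position 6): before a front vowel (/i, e/) → [h].
Occurrence 3 (position 10): no conditioning environment matches → elsewhere allophone [s].

[ʃ], [h], [s]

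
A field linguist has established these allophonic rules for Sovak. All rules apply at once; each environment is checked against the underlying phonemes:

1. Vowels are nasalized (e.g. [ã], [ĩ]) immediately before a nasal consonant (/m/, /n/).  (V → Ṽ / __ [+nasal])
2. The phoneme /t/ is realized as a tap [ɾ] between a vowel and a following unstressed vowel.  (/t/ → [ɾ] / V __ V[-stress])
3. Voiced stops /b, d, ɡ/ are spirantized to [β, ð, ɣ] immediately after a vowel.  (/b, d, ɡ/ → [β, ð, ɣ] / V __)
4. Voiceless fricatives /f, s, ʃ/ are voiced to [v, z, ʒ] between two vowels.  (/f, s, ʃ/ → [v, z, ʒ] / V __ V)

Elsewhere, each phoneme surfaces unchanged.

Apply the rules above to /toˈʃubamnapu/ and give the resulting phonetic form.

[toˈʒuβãmnapu]

/t/ — word-initial; rule 2 does not apply here → [t].
/o/ — between /t/ and /ʃ/; rule 1 does not apply here → [o].
/ʃ/ — between /o/ and /u/, between two vowels — surfaces as [ʒ] (rule 4).
/u/ — between /ʃ/ and /b/; rule 1 does not apply here → [u].
/b/ — between /u/ and /a/, immediately after a vowel — surfaces as [β] (rule 3).
/a/ (between /b/ and /m/) occurs before a nasal consonant → [ã] by rule 1.
/m/ — not in any rule's target class → [m].
/n/ (between /m/ and /a/) is unaffected → [n].
/a/ (between /n/ and /p/): rule 1 targets it, but not before a nasal consonant → unchanged [a].
/p/ stays [p].
/u/ — word-final; rule 1 does not apply here → [u].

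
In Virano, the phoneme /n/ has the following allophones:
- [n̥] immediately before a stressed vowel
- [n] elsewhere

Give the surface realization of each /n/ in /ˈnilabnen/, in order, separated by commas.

Occurrence 1 (position 1): immediately before a stressed vowel → [n̥].
Occurrence 2 (position 6): no conditioning environment matches → elsewhere allophone [n].
Occurrence 3 (position 8): no conditioning environment matches → elsewhere allophone [n].

[n̥], [n], [n]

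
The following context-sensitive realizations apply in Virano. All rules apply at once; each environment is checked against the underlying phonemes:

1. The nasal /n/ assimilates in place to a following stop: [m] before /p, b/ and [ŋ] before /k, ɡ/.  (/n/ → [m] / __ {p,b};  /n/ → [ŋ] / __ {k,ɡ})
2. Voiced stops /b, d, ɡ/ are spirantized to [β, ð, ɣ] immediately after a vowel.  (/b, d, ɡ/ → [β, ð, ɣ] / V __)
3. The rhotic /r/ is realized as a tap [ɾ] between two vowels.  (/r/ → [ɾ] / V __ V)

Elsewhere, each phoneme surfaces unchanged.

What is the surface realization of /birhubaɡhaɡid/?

/b/ (word-initial) is in the target of rule 2 but the environment (immediately after a vowel) is not met → [b].
/r/ (between /i/ and /h/) is in the target of rule 3 but the environment (between two vowels) is not met → [r].
/b/ meets the environment for rule 2 (immediately after a vowel) → [β].
/ɡ/ (between /a/ and /h/): immediately after a vowel, so rule 2 applies → [ɣ].
Rule 2 applies to /ɡ/ (between /a/ and /i/: immediately after a vowel) → [ɣ].
/d/ (word-final) occurs immediately after a vowel → [ð] by rule 2.

[birhuβaɣhaɣið]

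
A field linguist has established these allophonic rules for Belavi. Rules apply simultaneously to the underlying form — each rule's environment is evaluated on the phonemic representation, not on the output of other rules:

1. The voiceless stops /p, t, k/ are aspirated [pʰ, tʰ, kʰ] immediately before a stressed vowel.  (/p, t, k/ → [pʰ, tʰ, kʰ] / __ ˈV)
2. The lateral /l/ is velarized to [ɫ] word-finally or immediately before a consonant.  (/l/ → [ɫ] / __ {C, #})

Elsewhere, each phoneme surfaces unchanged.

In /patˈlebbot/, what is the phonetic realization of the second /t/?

/t/ — word-final; rule 1 does not apply here → [t].

[t]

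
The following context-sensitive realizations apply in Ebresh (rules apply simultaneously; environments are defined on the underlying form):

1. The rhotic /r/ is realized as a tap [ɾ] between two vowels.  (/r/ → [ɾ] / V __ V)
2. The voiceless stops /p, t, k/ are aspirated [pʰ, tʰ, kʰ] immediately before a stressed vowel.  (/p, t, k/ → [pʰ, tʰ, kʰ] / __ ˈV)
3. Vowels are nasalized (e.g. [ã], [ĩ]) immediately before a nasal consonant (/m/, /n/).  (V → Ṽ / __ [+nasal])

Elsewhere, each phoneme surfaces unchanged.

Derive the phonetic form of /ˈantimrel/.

[ˈãntĩmrel]

/a/ (word-initial): before a nasal consonant, so rule 3 applies → [ã].
/n/ stays [n].
/t/ — between /n/ and /i/; rule 2 does not apply here → [t].
/i/ (between /t/ and /m/): before a nasal consonant, so rule 3 applies → [ĩ].
/m/ — not in any rule's target class → [m].
/r/ (between /m/ and /e/): rule 1 targets it, but not between two vowels → unchanged [r].
/e/ (between /r/ and /l/) is in the target of rule 3 but the environment (before a nasal consonant) is not met → [e].
/l/ (word-final): no rule targets it → [l].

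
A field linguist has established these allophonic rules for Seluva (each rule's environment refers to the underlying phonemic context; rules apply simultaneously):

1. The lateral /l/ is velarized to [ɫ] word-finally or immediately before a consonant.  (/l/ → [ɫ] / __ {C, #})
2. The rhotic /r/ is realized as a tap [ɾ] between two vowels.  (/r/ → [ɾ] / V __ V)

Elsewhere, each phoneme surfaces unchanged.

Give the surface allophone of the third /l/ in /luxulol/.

[ɫ]

/l/ (word-final): word-finally or immediately before a consonant, so rule 1 applies → [ɫ].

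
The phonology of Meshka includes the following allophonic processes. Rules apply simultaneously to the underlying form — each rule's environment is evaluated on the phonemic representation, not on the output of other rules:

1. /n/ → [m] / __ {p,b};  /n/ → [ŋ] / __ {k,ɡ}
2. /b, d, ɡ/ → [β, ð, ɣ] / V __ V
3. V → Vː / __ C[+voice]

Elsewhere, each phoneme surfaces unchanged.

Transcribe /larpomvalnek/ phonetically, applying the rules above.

/l/ — not in any rule's target class → [l].
Rule 3 applies to /a/ (between /l/ and /r/: before a voiced consonant) → [aː].
/r/ (between /a/ and /p/) is unaffected → [r].
/p/ (between /r/ and /o/): no rule targets it → [p].
/o/ — between /p/ and /m/, before a voiced consonant — surfaces as [oː] (rule 3).
/m/ — not in any rule's target class → [m].
/v/ stays [v].
/a/ (between /v/ and /l/) occurs before a voiced consonant → [aː] by rule 3.
/l/ (between /a/ and /n/) is unaffected → [l].
/n/ — between /l/ and /e/; rule 1 does not apply here → [n].
/e/ — between /n/ and /k/; rule 3 does not apply here → [e].
/k/ (word-final) is unaffected → [k].

[laːrpoːmvaːlnek]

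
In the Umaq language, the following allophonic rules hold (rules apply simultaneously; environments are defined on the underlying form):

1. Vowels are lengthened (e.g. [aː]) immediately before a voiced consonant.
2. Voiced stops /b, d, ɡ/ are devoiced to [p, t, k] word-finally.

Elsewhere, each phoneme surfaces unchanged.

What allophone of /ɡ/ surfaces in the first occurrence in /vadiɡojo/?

/ɡ/ (between /i/ and /o/) is in the target of rule 2 but the environment (word-finally) is not met → [ɡ].

[ɡ]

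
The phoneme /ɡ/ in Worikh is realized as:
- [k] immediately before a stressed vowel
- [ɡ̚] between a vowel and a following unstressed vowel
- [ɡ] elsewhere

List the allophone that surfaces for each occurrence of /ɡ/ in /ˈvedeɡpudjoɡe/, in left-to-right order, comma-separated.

[ɡ], [ɡ̚]

Occurrence 1 (position 5): no conditioning environment matches → elsewhere allophone [ɡ].
Occurrence 2 (position 11): between a vowel and a following unstressed vowel → [ɡ̚].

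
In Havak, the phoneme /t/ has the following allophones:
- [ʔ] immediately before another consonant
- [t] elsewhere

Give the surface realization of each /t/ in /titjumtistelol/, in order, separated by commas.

[t], [ʔ], [t], [t]

Occurrence 1 (position 1): no conditioning environment matches → elsewhere allophone [t].
Occurrence 2 (position 3): immediately before another consonant → [ʔ].
Occurrence 3 (position 7): no conditioning environment matches → elsewhere allophone [t].
Occurrence 4 (position 10): no conditioning environment matches → elsewhere allophone [t].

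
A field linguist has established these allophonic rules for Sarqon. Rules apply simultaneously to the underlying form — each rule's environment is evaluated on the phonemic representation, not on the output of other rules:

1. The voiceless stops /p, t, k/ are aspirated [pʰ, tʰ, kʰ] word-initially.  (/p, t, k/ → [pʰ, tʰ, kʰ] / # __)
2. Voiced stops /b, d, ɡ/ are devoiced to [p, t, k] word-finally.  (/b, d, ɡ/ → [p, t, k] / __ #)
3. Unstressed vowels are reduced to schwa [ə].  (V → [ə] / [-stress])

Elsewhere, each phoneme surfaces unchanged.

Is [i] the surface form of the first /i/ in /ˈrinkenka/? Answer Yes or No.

/i/ (between /r/ and /n/): rule 3 targets it, but not in an unstressed syllable → unchanged [i].
The actual realization is [i], which matches [i].

Yes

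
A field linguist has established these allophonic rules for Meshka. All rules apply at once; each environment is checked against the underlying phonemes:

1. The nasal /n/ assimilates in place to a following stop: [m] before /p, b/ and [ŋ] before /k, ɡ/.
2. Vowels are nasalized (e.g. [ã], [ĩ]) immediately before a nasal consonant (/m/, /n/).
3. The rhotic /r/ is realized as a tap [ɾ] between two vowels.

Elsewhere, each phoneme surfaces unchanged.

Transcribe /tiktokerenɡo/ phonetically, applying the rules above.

/t/ — not in any rule's target class → [t].
/i/ (between /t/ and /k/) is in the target of rule 2 but the environment (before a nasal consonant) is not met → [i].
/k/ (between /i/ and /t/) is unaffected → [k].
/t/ (between /k/ and /o/): no rule targets it → [t].
/o/ (between /t/ and /k/): rule 2 targets it, but not before a nasal consonant → unchanged [o].
/k/ (between /o/ and /e/): no rule targets it → [k].
/e/ (between /k/ and /r/) is in the target of rule 2 but the environment (before a nasal consonant) is not met → [e].
/r/ (between /e/ and /e/): between two vowels, so rule 3 applies → [ɾ].
/e/ meets the environment for rule 2 (before a nasal consonant) → [ẽ].
Rule 1 applies to /n/ (between /e/ and /ɡ/: before a labial or velar stop) → [ŋ].
/ɡ/ — not in any rule's target class → [ɡ].
/o/ (word-final): rule 2 targets it, but not before a nasal consonant → unchanged [o].

[tiktokeɾẽŋɡo]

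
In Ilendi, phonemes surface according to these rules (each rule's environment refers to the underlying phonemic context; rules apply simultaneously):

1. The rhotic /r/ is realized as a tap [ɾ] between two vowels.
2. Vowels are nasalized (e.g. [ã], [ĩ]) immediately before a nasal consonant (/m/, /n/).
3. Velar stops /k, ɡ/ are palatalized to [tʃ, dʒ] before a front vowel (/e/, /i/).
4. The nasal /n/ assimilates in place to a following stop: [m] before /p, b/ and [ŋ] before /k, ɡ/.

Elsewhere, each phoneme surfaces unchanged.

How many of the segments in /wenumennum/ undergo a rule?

4

Segments that undergo a rule: /e/ → [ẽ] (rule 2); /u/ → [ũ] (rule 2); /e/ → [ẽ] (rule 2); /u/ → [ũ] (rule 2).
All other segments surface unchanged.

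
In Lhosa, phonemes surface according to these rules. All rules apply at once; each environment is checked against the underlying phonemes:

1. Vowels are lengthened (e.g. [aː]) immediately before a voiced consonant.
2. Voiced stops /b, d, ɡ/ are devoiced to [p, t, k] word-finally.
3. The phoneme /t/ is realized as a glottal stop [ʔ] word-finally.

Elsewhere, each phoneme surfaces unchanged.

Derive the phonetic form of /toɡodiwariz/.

/t/ (word-initial): rule 3 targets it, but not word-finally → unchanged [t].
/o/ meets the environment for rule 1 (before a voiced consonant) → [oː].
/ɡ/ (between /o/ and /o/): rule 2 targets it, but not word-finally → unchanged [ɡ].
/o/ — between /ɡ/ and /d/, before a voiced consonant — surfaces as [oː] (rule 1).
/d/ (between /o/ and /i/) fails the environment for rule 2, so it stays [d].
/i/ (between /d/ and /w/) occurs before a voiced consonant → [iː] by rule 1.
/w/ (between /i/ and /a/): no rule targets it → [w].
Rule 1 applies to /a/ (between /w/ and /r/: before a voiced consonant) → [aː].
/r/ — not in any rule's target class → [r].
/i/ (between /r/ and /z/) occurs before a voiced consonant → [iː] by rule 1.
/z/ (word-final) is unaffected → [z].

[toːɡoːdiːwaːriːz]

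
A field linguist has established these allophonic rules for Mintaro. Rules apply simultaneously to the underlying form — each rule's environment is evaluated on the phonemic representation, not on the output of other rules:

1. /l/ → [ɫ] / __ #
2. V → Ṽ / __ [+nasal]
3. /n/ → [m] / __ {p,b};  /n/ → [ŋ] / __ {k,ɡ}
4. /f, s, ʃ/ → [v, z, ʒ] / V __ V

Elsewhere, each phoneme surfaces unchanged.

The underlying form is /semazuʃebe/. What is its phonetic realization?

/s/ (word-initial) is in the target of rule 4 but the environment (between two vowels) is not met → [s].
/e/ meets the environment for rule 2 (before a nasal consonant) → [ẽ].
/m/ stays [m].
/a/ — between /m/ and /z/; rule 2 does not apply here → [a].
/z/ — not in any rule's target class → [z].
/u/ (between /z/ and /ʃ/) fails the environment for rule 2, so it stays [u].
Rule 4 applies to /ʃ/ (between /u/ and /e/: between two vowels) → [ʒ].
/e/ (between /ʃ/ and /b/): rule 2 targets it, but not before a nasal consonant → unchanged [e].
/b/ (between /e/ and /e/): no rule targets it → [b].
/e/ (word-final) fails the environment for rule 2, so it stays [e].

[sẽmazuʒebe]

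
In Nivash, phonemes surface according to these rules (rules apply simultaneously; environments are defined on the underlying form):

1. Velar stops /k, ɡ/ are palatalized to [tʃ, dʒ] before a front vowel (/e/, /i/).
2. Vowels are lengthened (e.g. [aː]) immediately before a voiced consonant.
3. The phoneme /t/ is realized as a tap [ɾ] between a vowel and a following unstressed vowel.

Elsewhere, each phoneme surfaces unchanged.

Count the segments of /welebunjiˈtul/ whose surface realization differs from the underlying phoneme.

4

Segments that undergo a rule: /e/ → [eː] (rule 2); /e/ → [eː] (rule 2); /u/ → [uː] (rule 2); /u/ → [uː] (rule 2).
All other segments surface unchanged.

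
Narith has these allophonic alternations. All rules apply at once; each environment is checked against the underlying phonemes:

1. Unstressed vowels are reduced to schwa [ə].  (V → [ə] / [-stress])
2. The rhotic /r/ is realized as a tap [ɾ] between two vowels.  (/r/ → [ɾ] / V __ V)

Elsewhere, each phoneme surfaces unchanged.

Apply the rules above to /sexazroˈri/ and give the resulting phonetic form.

[səxəzrəˈɾi]

/s/ — not in any rule's target class → [s].
/e/ (between /s/ and /x/) occurs in an unstressed syllable → [ə] by rule 1.
/x/ stays [x].
/a/ (between /x/ and /z/) occurs in an unstressed syllable → [ə] by rule 1.
/z/ stays [z].
/r/ — between /z/ and /o/; rule 2 does not apply here → [r].
/o/ (between /r/ and /r/): in an unstressed syllable, so rule 1 applies → [ə].
/r/ meets the environment for rule 2 (between two vowels) → [ɾ].
/i/ (word-final): rule 1 targets it, but not in an unstressed syllable → unchanged [i].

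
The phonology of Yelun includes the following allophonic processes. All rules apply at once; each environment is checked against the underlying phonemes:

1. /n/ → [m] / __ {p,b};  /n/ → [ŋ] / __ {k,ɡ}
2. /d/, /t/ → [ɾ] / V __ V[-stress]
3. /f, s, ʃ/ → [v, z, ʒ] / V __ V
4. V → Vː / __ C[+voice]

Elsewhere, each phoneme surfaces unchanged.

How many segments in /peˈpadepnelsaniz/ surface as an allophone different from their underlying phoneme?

5

Segments that undergo a rule: /a/ → [aː] (rule 4); /d/ → [ɾ] (rule 2); /e/ → [eː] (rule 4); /a/ → [aː] (rule 4); /i/ → [iː] (rule 4).
All other segments surface unchanged.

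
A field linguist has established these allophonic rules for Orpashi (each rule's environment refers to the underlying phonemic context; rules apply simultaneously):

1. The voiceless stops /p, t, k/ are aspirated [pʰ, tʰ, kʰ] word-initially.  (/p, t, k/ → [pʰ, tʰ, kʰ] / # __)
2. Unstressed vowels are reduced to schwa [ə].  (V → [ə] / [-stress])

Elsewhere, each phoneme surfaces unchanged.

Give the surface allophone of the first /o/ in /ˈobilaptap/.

/o/ (word-initial) fails the environment for rule 2, so it stays [o].

[o]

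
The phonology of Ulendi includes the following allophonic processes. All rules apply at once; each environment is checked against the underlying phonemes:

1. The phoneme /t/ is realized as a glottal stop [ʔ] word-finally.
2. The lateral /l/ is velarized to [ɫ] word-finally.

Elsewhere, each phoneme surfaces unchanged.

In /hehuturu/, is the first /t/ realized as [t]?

Yes

/t/ (between /u/ and /u/): rule 1 targets it, but not word-finally → unchanged [t].
The actual realization is [t], which matches [t].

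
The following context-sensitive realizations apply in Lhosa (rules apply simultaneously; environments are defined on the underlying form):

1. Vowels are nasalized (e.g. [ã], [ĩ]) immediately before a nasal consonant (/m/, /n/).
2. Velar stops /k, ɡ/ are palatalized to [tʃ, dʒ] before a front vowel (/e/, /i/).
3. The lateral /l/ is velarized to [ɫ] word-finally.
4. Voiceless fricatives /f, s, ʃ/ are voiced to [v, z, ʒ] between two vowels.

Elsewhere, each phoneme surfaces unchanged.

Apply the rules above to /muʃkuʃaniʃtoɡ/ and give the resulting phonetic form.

/m/ stays [m].
/u/ — between /m/ and /ʃ/; rule 1 does not apply here → [u].
/ʃ/ (between /u/ and /k/) is in the target of rule 4 but the environment (between two vowels) is not met → [ʃ].
/k/ — between /ʃ/ and /u/; rule 2 does not apply here → [k].
/u/ (between /k/ and /ʃ/): rule 1 targets it, but not before a nasal consonant → unchanged [u].
/ʃ/ meets the environment for rule 4 (between two vowels) → [ʒ].
/a/ (between /ʃ/ and /n/) occurs before a nasal consonant → [ã] by rule 1.
/n/ (between /a/ and /i/) is unaffected → [n].
/i/ (between /n/ and /ʃ/) fails the environment for rule 1, so it stays [i].
/ʃ/ — between /i/ and /t/; rule 4 does not apply here → [ʃ].
/t/ stays [t].
/o/ (between /t/ and /ɡ/) is in the target of rule 1 but the environment (before a nasal consonant) is not met → [o].
/ɡ/ (word-final) fails the environment for rule 2, so it stays [ɡ].

[muʃkuʒãniʃtoɡ]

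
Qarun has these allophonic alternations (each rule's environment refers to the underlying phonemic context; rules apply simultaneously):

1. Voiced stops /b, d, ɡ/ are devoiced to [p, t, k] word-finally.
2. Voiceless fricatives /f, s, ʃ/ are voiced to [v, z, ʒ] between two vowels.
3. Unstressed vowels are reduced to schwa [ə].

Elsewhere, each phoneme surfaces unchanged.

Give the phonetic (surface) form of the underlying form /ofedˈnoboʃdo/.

/o/ (word-initial): in an unstressed syllable, so rule 3 applies → [ə].
/f/ — between /o/ and /e/, between two vowels — surfaces as [v] (rule 2).
/e/ (between /f/ and /d/): in an unstressed syllable, so rule 3 applies → [ə].
/d/ (between /e/ and /n/) fails the environment for rule 1, so it stays [d].
/n/ (between /d/ and /o/): no rule targets it → [n].
/o/ — between /n/ and /b/; rule 3 does not apply here → [o].
/b/ — between /o/ and /o/; rule 1 does not apply here → [b].
Rule 3 applies to /o/ (between /b/ and /ʃ/: in an unstressed syllable) → [ə].
/ʃ/ (between /o/ and /d/) is in the target of rule 2 but the environment (between two vowels) is not met → [ʃ].
/d/ — between /ʃ/ and /o/; rule 1 does not apply here → [d].
/o/ meets the environment for rule 3 (in an unstressed syllable) → [ə].

[əvədˈnobəʃdə]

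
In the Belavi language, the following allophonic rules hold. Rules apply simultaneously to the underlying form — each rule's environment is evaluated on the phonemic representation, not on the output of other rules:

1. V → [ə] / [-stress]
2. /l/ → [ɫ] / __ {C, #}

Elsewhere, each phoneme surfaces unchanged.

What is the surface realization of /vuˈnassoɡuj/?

/v/ (word-initial): no rule targets it → [v].
/u/ meets the environment for rule 1 (in an unstressed syllable) → [ə].
/n/ (between /u/ and /a/) is unaffected → [n].
/a/ (between /n/ and /s/): rule 1 targets it, but not in an unstressed syllable → unchanged [a].
/s/ stays [s].
/s/ — not in any rule's target class → [s].
/o/ (between /s/ and /ɡ/): in an unstressed syllable, so rule 1 applies → [ə].
/ɡ/ stays [ɡ].
/u/ (between /ɡ/ and /j/) occurs in an unstressed syllable → [ə] by rule 1.
/j/ stays [j].

[vəˈnassəɡəj]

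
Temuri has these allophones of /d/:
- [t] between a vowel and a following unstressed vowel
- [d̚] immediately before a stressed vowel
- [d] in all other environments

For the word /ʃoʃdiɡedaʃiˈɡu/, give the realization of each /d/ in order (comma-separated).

[d], [t]

Occurrence 1 (position 4): no conditioning environment matches → elsewhere allophone [d].
Occurrence 2 (position 8): between a vowel and a following unstressed vowel → [t].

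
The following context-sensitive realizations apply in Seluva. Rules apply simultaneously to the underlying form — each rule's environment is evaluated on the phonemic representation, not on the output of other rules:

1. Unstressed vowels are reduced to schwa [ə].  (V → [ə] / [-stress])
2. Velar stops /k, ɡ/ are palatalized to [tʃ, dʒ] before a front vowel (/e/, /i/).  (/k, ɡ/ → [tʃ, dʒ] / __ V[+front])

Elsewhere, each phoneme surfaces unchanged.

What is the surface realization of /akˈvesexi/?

[əkˈvesəxə]

/a/ (word-initial) occurs in an unstressed syllable → [ə] by rule 1.
/k/ — between /a/ and /v/; rule 2 does not apply here → [k].
/e/ (between /v/ and /s/) fails the environment for rule 1, so it stays [e].
/e/ — between /s/ and /x/, in an unstressed syllable — surfaces as [ə] (rule 1).
/i/ — word-final, in an unstressed syllable — surfaces as [ə] (rule 1).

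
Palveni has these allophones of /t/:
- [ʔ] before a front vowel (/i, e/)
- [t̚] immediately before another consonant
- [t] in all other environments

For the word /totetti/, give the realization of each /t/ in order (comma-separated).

Occurrence 1 (position 1): no conditioning environment matches → elsewhere allophone [t].
Occurrence 2 (position 3): before a front vowel (/i, e/) → [ʔ].
Occurrence 3 (position 5): immediately before another consonant → [t̚].
Occurrence 4 (position 6): before a front vowel (/i, e/) → [ʔ].

[t], [ʔ], [t̚], [ʔ]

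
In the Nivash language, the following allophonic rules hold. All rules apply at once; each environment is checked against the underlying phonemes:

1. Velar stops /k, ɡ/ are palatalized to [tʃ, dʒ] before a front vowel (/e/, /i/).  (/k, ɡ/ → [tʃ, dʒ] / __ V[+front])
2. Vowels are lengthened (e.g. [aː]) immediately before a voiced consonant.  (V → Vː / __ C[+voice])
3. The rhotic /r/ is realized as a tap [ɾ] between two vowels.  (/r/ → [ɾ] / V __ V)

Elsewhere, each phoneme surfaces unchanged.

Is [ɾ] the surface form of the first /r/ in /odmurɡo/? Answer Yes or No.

No

/r/ (between /u/ and /ɡ/) is in the target of rule 3 but the environment (between two vowels) is not met → [r].
The actual realization is [r], not [ɾ].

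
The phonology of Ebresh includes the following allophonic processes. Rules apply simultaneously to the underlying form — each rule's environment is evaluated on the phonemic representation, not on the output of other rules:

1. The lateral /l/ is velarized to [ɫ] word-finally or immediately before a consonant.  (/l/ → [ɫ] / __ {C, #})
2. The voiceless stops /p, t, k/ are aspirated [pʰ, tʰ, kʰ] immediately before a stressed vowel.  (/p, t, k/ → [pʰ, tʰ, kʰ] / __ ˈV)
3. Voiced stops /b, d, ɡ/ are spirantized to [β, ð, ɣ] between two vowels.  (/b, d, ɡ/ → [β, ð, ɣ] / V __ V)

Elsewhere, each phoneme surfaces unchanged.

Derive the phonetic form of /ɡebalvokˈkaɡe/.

[ɡeβaɫvokˈkʰaɣe]

/ɡ/ (word-initial): rule 3 targets it, but not between two vowels → unchanged [ɡ].
/b/ meets the environment for rule 3 (between two vowels) → [β].
/l/ — between /a/ and /v/, word-finally or immediately before a consonant — surfaces as [ɫ] (rule 1).
/k/ — between /o/ and /k/; rule 2 does not apply here → [k].
/k/ — between /k/ and /a/, immediately before a stressed vowel — surfaces as [kʰ] (rule 2).
/ɡ/ — between /a/ and /e/, between two vowels — surfaces as [ɣ] (rule 3).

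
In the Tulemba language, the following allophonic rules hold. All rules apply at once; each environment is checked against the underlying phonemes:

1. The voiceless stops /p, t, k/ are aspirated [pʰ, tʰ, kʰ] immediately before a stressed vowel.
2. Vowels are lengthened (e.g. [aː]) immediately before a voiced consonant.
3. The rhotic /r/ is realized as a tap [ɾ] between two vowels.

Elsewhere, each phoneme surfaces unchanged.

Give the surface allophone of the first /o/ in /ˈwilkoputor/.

[o]

/o/ (between /k/ and /p/): rule 2 targets it, but not before a voiced consonant → unchanged [o].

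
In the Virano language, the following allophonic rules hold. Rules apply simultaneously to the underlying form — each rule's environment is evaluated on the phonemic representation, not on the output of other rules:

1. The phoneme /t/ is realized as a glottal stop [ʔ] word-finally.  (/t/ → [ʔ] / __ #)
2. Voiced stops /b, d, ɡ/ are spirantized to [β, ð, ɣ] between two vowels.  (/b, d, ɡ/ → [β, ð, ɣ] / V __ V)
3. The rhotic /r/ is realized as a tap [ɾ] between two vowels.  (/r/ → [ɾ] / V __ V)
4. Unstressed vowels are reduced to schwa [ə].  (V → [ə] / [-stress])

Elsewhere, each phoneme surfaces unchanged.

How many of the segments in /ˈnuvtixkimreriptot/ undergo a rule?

Segments that undergo a rule: /i/ → [ə] (rule 4); /i/ → [ə] (rule 4); /e/ → [ə] (rule 4); /r/ → [ɾ] (rule 3); /i/ → [ə] (rule 4); /o/ → [ə] (rule 4); /t/ → [ʔ] (rule 1).
All other segments surface unchanged.

7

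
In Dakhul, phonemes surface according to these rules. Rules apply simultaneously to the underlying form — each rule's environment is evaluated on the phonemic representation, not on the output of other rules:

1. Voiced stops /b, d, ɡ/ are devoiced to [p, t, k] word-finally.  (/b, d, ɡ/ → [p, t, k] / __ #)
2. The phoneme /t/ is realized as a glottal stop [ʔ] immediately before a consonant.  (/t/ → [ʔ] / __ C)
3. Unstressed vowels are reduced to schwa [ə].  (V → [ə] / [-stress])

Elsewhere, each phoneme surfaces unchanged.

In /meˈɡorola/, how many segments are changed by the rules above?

3

Segments that undergo a rule: /e/ → [ə] (rule 3); /o/ → [ə] (rule 3); /a/ → [ə] (rule 3).
All other segments surface unchanged.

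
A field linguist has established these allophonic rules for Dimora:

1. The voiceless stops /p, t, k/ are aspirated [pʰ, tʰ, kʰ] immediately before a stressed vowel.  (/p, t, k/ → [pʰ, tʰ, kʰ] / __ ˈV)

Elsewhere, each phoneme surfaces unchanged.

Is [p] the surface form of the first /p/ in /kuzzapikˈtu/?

Yes

/p/ (between /a/ and /i/) fails the environment for rule 1, so it stays [p].
The actual realization is [p], which matches [p].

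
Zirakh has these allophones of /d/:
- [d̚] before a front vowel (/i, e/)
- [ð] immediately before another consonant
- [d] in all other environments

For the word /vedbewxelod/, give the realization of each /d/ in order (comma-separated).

Occurrence 1 (position 3): immediately before another consonant → [ð].
Occurrence 2 (position 11): no conditioning environment matches → elsewhere allophone [d].

[ð], [d]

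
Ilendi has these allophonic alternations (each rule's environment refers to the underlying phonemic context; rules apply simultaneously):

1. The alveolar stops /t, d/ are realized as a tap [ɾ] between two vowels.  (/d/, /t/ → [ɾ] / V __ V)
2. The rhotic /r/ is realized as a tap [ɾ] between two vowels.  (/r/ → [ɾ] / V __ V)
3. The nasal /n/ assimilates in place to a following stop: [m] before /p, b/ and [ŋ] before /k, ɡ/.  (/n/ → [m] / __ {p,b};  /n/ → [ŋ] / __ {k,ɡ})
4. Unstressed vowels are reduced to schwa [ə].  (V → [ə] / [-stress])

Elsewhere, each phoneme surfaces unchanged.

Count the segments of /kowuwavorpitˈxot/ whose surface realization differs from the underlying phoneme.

Segments that undergo a rule: /o/ → [ə] (rule 4); /u/ → [ə] (rule 4); /a/ → [ə] (rule 4); /o/ → [ə] (rule 4); /i/ → [ə] (rule 4).
All other segments surface unchanged.

5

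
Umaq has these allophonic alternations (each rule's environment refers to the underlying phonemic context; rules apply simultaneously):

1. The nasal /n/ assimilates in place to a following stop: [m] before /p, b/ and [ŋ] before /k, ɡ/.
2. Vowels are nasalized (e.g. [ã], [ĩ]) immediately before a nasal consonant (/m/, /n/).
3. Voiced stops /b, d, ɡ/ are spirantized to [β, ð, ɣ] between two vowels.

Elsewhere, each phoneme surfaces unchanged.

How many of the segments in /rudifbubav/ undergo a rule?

Segments that undergo a rule: /d/ → [ð] (rule 3); /b/ → [β] (rule 3).
All other segments surface unchanged.

2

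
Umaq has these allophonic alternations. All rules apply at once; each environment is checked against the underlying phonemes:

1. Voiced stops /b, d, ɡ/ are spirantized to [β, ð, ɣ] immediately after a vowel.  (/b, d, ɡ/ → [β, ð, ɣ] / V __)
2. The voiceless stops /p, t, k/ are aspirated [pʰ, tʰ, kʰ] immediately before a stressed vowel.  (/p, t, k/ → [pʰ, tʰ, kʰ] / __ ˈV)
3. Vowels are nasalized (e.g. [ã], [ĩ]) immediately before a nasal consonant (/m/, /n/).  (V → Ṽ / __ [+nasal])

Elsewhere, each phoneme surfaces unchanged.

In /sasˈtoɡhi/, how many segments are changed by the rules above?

2

Segments that undergo a rule: /t/ → [tʰ] (rule 2); /ɡ/ → [ɣ] (rule 1).
All other segments surface unchanged.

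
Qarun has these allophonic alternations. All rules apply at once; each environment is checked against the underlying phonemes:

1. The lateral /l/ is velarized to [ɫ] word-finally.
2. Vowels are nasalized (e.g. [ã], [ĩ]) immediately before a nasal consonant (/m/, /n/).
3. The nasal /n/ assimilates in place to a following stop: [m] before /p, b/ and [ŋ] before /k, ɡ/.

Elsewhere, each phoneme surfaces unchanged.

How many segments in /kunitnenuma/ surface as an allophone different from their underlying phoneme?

3

Segments that undergo a rule: /u/ → [ũ] (rule 2); /e/ → [ẽ] (rule 2); /u/ → [ũ] (rule 2).
All other segments surface unchanged.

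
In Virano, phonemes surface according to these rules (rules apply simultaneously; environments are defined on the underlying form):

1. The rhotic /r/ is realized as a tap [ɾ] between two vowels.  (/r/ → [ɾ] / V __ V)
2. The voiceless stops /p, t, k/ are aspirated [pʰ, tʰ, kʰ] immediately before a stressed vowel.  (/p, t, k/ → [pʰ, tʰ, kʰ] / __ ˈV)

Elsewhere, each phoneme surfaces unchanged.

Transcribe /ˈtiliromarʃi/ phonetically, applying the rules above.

[ˈtʰiliɾomarʃi]

/t/ — word-initial, immediately before a stressed vowel — surfaces as [tʰ] (rule 2).
/i/ stays [i].
/l/ — not in any rule's target class → [l].
/i/ stays [i].
Rule 1 applies to /r/ (between /i/ and /o/: between two vowels) → [ɾ].
/o/ — not in any rule's target class → [o].
/m/ stays [m].
/a/ (between /m/ and /r/): no rule targets it → [a].
/r/ — between /a/ and /ʃ/; rule 1 does not apply here → [r].
/ʃ/ (between /r/ and /i/): no rule targets it → [ʃ].
/i/ (word-final) is unaffected → [i].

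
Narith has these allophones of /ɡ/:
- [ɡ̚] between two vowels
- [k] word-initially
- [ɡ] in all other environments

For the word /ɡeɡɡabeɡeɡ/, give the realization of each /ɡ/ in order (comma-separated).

Occurrence 1 (position 1): word-initially → [k].
Occurrence 2 (position 3): no conditioning environment matches → elsewhere allophone [ɡ].
Occurrence 3 (position 4): no conditioning environment matches → elsewhere allophone [ɡ].
Occurrence 4 (position 8): between two vowels → [ɡ̚].
Occurrence 5 (position 10): no conditioning environment matches → elsewhere allophone [ɡ].

[k], [ɡ], [ɡ], [ɡ̚], [ɡ]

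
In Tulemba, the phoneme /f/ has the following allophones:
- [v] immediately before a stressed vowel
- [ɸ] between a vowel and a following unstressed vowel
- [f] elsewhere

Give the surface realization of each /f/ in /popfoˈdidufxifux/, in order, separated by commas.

Occurrence 1 (position 4): no conditioning environment matches → elsewhere allophone [f].
Occurrence 2 (position 10): no conditioning environment matches → elsewhere allophone [f].
Occurrence 3 (position 13): between a vowel and a following unstressed vowel → [ɸ].

[f], [f], [ɸ]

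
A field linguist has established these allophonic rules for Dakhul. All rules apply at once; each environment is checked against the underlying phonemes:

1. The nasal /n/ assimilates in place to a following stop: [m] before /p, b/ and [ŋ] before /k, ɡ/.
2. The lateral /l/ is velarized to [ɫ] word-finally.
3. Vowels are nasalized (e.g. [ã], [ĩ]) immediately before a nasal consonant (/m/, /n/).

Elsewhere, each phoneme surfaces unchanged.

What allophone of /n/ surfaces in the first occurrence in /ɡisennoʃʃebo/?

/n/ (between /e/ and /n/) fails the environment for rule 1, so it stays [n].

[n]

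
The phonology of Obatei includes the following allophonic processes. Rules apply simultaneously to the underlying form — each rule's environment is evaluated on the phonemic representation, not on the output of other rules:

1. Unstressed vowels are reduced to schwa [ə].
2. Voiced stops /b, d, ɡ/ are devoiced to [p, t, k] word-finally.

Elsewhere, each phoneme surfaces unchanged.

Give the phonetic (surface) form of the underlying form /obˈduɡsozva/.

/o/ meets the environment for rule 1 (in an unstressed syllable) → [ə].
/b/ (between /o/ and /d/) fails the environment for rule 2, so it stays [b].
/d/ — between /b/ and /u/; rule 2 does not apply here → [d].
/u/ (between /d/ and /ɡ/) is in the target of rule 1 but the environment (in an unstressed syllable) is not met → [u].
/ɡ/ (between /u/ and /s/) fails the environment for rule 2, so it stays [ɡ].
/s/ (between /ɡ/ and /o/): no rule targets it → [s].
/o/ — between /s/ and /z/, in an unstressed syllable — surfaces as [ə] (rule 1).
/z/ (between /o/ and /v/): no rule targets it → [z].
/v/ stays [v].
Rule 1 applies to /a/ (word-final: in an unstressed syllable) → [ə].

[əbˈduɡsəzvə]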